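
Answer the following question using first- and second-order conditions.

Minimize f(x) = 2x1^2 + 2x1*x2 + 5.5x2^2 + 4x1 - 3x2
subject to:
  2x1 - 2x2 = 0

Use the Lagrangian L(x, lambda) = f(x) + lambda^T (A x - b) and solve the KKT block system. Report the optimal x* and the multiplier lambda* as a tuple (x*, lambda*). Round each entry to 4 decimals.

Form the Lagrangian:
  L(x, lambda) = (1/2) x^T Q x + c^T x + lambda^T (A x - b)
Stationarity (grad_x L = 0): Q x + c + A^T lambda = 0.
Primal feasibility: A x = b.

This gives the KKT block system:
  [ Q   A^T ] [ x     ]   [-c ]
  [ A    0  ] [ lambda ] = [ b ]

Solving the linear system:
  x*      = (-0.0526, -0.0526)
  lambda* = (-1.8421)
  f(x*)   = -0.0263

x* = (-0.0526, -0.0526), lambda* = (-1.8421)


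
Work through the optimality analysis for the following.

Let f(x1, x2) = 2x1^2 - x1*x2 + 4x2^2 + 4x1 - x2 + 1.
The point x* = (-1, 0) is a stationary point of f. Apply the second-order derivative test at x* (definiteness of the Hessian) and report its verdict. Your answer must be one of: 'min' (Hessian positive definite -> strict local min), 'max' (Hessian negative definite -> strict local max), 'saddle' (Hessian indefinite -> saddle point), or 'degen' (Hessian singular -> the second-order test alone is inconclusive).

Compute the Hessian H = grad^2 f:
  H = [[4, -1], [-1, 8]]
Verify stationarity: grad f(x*) = H x* + g = (0, 0).
Eigenvalues of H: 3.7639, 8.2361.
Both eigenvalues > 0, so H is positive definite -> x* is a strict local min.

min


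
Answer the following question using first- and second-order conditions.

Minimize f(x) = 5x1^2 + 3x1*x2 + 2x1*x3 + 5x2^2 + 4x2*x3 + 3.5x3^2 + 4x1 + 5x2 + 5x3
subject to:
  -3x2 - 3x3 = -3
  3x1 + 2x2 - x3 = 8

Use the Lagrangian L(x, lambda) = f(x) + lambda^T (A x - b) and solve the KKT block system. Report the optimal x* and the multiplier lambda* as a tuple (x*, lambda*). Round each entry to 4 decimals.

Form the Lagrangian:
  L(x, lambda) = (1/2) x^T Q x + c^T x + lambda^T (A x - b)
Stationarity (grad_x L = 0): Q x + c + A^T lambda = 0.
Primal feasibility: A x = b.

This gives the KKT block system:
  [ Q   A^T ] [ x     ]   [-c ]
  [ A    0  ] [ lambda ] = [ b ]

Solving the linear system:
  x*      = (0.8824, 2.1176, -1.1176)
  lambda* = (4.3529, -5.6471)
  f(x*)   = 33.3824

x* = (0.8824, 2.1176, -1.1176), lambda* = (4.3529, -5.6471)


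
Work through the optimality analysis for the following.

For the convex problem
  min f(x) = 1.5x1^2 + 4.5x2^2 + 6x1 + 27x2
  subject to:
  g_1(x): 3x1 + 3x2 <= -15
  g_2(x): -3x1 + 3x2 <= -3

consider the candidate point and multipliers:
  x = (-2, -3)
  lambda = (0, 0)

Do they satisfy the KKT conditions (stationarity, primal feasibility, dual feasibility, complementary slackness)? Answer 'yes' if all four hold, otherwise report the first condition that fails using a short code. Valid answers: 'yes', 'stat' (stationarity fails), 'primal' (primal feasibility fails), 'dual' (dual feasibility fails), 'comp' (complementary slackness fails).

Gradient of f: grad f(x) = Q x + c = (0, 0)
Constraint values g_i(x) = a_i^T x - b_i:
  g_1((-2, -3)) = 0
  g_2((-2, -3)) = 0
Stationarity residual: grad f(x) + sum_i lambda_i a_i = (0, 0)
  -> stationarity OK
Primal feasibility (all g_i <= 0): OK
Dual feasibility (all lambda_i >= 0): OK
Complementary slackness (lambda_i * g_i(x) = 0 for all i): OK

Verdict: yes, KKT holds.

yes


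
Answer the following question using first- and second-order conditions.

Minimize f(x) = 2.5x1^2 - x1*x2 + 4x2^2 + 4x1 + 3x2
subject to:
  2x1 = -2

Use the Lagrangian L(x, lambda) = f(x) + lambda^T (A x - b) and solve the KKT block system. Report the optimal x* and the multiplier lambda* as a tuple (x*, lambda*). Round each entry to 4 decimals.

Form the Lagrangian:
  L(x, lambda) = (1/2) x^T Q x + c^T x + lambda^T (A x - b)
Stationarity (grad_x L = 0): Q x + c + A^T lambda = 0.
Primal feasibility: A x = b.

This gives the KKT block system:
  [ Q   A^T ] [ x     ]   [-c ]
  [ A    0  ] [ lambda ] = [ b ]

Solving the linear system:
  x*      = (-1, -0.5)
  lambda* = (0.25)
  f(x*)   = -2.5

x* = (-1, -0.5), lambda* = (0.25)


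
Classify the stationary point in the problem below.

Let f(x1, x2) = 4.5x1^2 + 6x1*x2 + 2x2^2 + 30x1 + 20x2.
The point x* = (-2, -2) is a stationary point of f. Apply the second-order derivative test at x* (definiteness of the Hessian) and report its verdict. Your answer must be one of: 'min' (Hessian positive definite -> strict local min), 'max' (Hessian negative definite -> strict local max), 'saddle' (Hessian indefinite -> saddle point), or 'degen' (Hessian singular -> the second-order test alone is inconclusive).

Compute the Hessian H = grad^2 f:
  H = [[9, 6], [6, 4]]
Verify stationarity: grad f(x*) = H x* + g = (0, 0).
Eigenvalues of H: 0, 13.
H has a zero eigenvalue (singular; positive semidefinite but not definite), so H is neither positive definite, negative definite, nor indefinite. The second-order test alone is inconclusive -> degen.
(Indeed, f is constant along the null direction of H through x*, so x* is not a strict local extremum.)

degen


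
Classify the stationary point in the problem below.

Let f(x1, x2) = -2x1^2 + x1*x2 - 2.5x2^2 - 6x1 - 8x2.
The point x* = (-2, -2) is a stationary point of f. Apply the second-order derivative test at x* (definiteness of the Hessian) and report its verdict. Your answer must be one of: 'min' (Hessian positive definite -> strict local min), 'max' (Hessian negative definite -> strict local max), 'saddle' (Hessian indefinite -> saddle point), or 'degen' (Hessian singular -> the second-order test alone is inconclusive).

Compute the Hessian H = grad^2 f:
  H = [[-4, 1], [1, -5]]
Verify stationarity: grad f(x*) = H x* + g = (0, 0).
Eigenvalues of H: -5.618, -3.382.
Both eigenvalues < 0, so H is negative definite -> x* is a strict local max.

max


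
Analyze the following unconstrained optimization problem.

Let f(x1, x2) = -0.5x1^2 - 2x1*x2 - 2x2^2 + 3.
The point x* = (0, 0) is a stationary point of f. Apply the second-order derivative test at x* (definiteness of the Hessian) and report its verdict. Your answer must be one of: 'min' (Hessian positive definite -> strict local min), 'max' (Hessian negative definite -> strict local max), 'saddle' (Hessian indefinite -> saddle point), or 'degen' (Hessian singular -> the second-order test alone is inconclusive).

Compute the Hessian H = grad^2 f:
  H = [[-1, -2], [-2, -4]]
Verify stationarity: grad f(x*) = H x* + g = (0, 0).
Eigenvalues of H: -5, 0.
H has a zero eigenvalue (singular; negative semidefinite but not definite), so H is neither positive definite, negative definite, nor indefinite. The second-order test alone is inconclusive -> degen.
(Indeed, f is constant along the null direction of H through x*, so x* is not a strict local extremum.)

degen


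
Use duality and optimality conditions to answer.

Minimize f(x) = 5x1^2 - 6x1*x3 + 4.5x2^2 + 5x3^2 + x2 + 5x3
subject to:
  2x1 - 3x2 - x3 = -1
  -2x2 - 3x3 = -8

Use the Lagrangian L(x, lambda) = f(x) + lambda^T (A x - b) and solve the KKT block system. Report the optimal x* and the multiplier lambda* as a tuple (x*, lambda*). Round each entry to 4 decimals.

Form the Lagrangian:
  L(x, lambda) = (1/2) x^T Q x + c^T x + lambda^T (A x - b)
Stationarity (grad_x L = 0): Q x + c + A^T lambda = 0.
Primal feasibility: A x = b.

This gives the KKT block system:
  [ Q   A^T ] [ x     ]   [-c ]
  [ A    0  ] [ lambda ] = [ b ]

Solving the linear system:
  x*      = (1.658, 0.7069, 2.1954)
  lambda* = (-1.7038, 6.2366)
  f(x*)   = 29.9366

x* = (1.658, 0.7069, 2.1954), lambda* = (-1.7038, 6.2366)


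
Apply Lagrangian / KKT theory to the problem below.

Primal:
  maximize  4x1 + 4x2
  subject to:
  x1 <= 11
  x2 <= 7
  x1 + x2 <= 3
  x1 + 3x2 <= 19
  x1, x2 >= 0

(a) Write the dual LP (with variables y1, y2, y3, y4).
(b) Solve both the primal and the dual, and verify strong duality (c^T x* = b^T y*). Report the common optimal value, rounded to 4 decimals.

The standard primal-dual pair for 'max c^T x s.t. A x <= b, x >= 0' is:
  Dual:  min b^T y  s.t.  A^T y >= c,  y >= 0.

So the dual LP is:
  minimize  11y1 + 7y2 + 3y3 + 19y4
  subject to:
    y1 + y3 + y4 >= 4
    y2 + y3 + 3y4 >= 4
    y1, y2, y3, y4 >= 0

Solving the primal: x* = (3, 0).
  primal value c^T x* = 12.
Solving the dual: y* = (0, 0, 4, 0).
  dual value b^T y* = 12.
Strong duality: c^T x* = b^T y*. Confirmed.

12


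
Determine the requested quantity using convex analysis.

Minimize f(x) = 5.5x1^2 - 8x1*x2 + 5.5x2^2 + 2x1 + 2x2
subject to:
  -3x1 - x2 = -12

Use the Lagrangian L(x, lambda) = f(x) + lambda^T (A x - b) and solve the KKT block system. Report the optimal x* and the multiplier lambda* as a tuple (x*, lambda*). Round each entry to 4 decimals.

Form the Lagrangian:
  L(x, lambda) = (1/2) x^T Q x + c^T x + lambda^T (A x - b)
Stationarity (grad_x L = 0): Q x + c + A^T lambda = 0.
Primal feasibility: A x = b.

This gives the KKT block system:
  [ Q   A^T ] [ x     ]   [-c ]
  [ A    0  ] [ lambda ] = [ b ]

Solving the linear system:
  x*      = (3.1392, 2.5823)
  lambda* = (5.2911)
  f(x*)   = 37.4684

x* = (3.1392, 2.5823), lambda* = (5.2911)


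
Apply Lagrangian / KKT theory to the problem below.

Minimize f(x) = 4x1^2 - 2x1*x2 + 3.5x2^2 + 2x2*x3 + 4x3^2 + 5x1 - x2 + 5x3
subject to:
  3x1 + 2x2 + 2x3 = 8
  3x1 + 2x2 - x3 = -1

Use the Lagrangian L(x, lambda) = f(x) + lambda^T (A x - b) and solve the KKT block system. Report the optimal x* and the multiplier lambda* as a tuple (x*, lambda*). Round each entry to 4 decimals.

Form the Lagrangian:
  L(x, lambda) = (1/2) x^T Q x + c^T x + lambda^T (A x - b)
Stationarity (grad_x L = 0): Q x + c + A^T lambda = 0.
Primal feasibility: A x = b.

This gives the KKT block system:
  [ Q   A^T ] [ x     ]   [-c ]
  [ A    0  ] [ lambda ] = [ b ]

Solving the linear system:
  x*      = (0.5042, 0.2437, 3)
  lambda* = (-10.7787, 7.93)
  f(x*)   = 55.7185

x* = (0.5042, 0.2437, 3), lambda* = (-10.7787, 7.93)


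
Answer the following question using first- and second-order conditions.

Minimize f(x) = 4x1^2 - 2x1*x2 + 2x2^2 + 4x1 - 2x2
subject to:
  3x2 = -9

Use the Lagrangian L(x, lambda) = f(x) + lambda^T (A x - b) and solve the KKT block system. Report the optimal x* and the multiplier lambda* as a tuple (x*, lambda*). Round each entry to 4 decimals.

Form the Lagrangian:
  L(x, lambda) = (1/2) x^T Q x + c^T x + lambda^T (A x - b)
Stationarity (grad_x L = 0): Q x + c + A^T lambda = 0.
Primal feasibility: A x = b.

This gives the KKT block system:
  [ Q   A^T ] [ x     ]   [-c ]
  [ A    0  ] [ lambda ] = [ b ]

Solving the linear system:
  x*      = (-1.25, -3)
  lambda* = (3.8333)
  f(x*)   = 17.75

x* = (-1.25, -3), lambda* = (3.8333)


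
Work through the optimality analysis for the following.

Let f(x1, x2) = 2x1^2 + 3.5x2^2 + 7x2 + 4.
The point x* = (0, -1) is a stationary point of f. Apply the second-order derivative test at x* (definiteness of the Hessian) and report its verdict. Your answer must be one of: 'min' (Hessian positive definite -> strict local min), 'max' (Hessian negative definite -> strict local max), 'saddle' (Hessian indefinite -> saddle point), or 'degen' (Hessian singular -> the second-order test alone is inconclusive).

Compute the Hessian H = grad^2 f:
  H = [[4, 0], [0, 7]]
Verify stationarity: grad f(x*) = H x* + g = (0, 0).
Eigenvalues of H: 4, 7.
Both eigenvalues > 0, so H is positive definite -> x* is a strict local min.

min


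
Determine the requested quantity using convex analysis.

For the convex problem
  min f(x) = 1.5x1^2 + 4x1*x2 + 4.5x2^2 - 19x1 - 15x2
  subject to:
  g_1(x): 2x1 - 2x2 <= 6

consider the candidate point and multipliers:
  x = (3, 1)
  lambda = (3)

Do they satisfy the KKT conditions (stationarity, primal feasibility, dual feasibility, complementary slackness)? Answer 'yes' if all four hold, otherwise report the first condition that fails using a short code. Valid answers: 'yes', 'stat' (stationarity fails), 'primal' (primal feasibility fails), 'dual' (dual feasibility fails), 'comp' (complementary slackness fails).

Gradient of f: grad f(x) = Q x + c = (-6, 6)
Constraint values g_i(x) = a_i^T x - b_i:
  g_1((3, 1)) = -2
Stationarity residual: grad f(x) + sum_i lambda_i a_i = (0, 0)
  -> stationarity OK
Primal feasibility (all g_i <= 0): OK
Dual feasibility (all lambda_i >= 0): OK
Complementary slackness (lambda_i * g_i(x) = 0 for all i): FAILS

Verdict: the first failing condition is complementary_slackness -> comp.

comp


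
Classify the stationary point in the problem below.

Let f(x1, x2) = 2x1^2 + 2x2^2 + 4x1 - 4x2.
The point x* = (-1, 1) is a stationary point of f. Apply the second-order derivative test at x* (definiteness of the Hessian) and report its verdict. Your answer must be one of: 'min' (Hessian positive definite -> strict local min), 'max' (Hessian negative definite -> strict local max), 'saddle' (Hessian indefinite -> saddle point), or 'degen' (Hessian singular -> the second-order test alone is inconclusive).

Compute the Hessian H = grad^2 f:
  H = [[4, 0], [0, 4]]
Verify stationarity: grad f(x*) = H x* + g = (0, 0).
Eigenvalues of H: 4, 4.
Both eigenvalues > 0, so H is positive definite -> x* is a strict local min.

min


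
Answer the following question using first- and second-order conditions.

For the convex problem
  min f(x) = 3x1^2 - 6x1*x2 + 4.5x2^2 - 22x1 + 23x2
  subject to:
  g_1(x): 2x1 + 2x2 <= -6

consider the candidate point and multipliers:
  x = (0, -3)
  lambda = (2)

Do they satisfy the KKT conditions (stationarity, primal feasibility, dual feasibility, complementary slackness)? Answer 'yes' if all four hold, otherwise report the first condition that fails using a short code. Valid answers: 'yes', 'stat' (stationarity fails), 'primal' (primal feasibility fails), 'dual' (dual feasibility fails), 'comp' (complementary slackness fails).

Gradient of f: grad f(x) = Q x + c = (-4, -4)
Constraint values g_i(x) = a_i^T x - b_i:
  g_1((0, -3)) = 0
Stationarity residual: grad f(x) + sum_i lambda_i a_i = (0, 0)
  -> stationarity OK
Primal feasibility (all g_i <= 0): OK
Dual feasibility (all lambda_i >= 0): OK
Complementary slackness (lambda_i * g_i(x) = 0 for all i): OK

Verdict: yes, KKT holds.

yes


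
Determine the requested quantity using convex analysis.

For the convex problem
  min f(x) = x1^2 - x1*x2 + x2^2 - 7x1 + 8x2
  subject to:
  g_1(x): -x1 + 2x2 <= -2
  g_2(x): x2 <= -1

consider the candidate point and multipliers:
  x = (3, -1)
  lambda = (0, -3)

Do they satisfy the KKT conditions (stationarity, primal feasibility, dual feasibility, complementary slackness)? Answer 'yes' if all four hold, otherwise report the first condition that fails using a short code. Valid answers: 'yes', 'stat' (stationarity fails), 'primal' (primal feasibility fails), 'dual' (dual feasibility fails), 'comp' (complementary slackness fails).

Gradient of f: grad f(x) = Q x + c = (0, 3)
Constraint values g_i(x) = a_i^T x - b_i:
  g_1((3, -1)) = -3
  g_2((3, -1)) = 0
Stationarity residual: grad f(x) + sum_i lambda_i a_i = (0, 0)
  -> stationarity OK
Primal feasibility (all g_i <= 0): OK
Dual feasibility (all lambda_i >= 0): FAILS
Complementary slackness (lambda_i * g_i(x) = 0 for all i): OK

Verdict: the first failing condition is dual_feasibility -> dual.

dual


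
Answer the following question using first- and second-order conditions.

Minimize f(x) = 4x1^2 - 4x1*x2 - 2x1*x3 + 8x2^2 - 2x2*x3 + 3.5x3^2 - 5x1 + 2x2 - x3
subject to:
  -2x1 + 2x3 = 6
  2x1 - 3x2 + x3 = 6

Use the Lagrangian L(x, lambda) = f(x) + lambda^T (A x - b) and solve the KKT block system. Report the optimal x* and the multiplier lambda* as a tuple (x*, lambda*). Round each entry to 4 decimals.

Form the Lagrangian:
  L(x, lambda) = (1/2) x^T Q x + c^T x + lambda^T (A x - b)
Stationarity (grad_x L = 0): Q x + c + A^T lambda = 0.
Primal feasibility: A x = b.

This gives the KKT block system:
  [ Q   A^T ] [ x     ]   [-c ]
  [ A    0  ] [ lambda ] = [ b ]

Solving the linear system:
  x*      = (0.3333, -0.6667, 3.3333)
  lambda* = (-8.7222, -5.5556)
  f(x*)   = 39.6667

x* = (0.3333, -0.6667, 3.3333), lambda* = (-8.7222, -5.5556)


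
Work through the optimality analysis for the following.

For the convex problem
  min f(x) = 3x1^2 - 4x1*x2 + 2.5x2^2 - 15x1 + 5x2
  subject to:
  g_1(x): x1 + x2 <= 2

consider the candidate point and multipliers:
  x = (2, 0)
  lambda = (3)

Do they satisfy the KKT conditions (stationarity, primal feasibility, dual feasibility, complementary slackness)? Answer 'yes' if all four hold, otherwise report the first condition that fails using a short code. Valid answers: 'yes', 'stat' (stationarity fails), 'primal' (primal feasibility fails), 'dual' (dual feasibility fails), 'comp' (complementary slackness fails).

Gradient of f: grad f(x) = Q x + c = (-3, -3)
Constraint values g_i(x) = a_i^T x - b_i:
  g_1((2, 0)) = 0
Stationarity residual: grad f(x) + sum_i lambda_i a_i = (0, 0)
  -> stationarity OK
Primal feasibility (all g_i <= 0): OK
Dual feasibility (all lambda_i >= 0): OK
Complementary slackness (lambda_i * g_i(x) = 0 for all i): OK

Verdict: yes, KKT holds.

yes


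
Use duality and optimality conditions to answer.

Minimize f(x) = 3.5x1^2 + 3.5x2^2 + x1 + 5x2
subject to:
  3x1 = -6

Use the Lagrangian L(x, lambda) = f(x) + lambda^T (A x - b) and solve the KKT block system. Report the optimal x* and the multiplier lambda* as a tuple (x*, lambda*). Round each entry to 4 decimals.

Form the Lagrangian:
  L(x, lambda) = (1/2) x^T Q x + c^T x + lambda^T (A x - b)
Stationarity (grad_x L = 0): Q x + c + A^T lambda = 0.
Primal feasibility: A x = b.

This gives the KKT block system:
  [ Q   A^T ] [ x     ]   [-c ]
  [ A    0  ] [ lambda ] = [ b ]

Solving the linear system:
  x*      = (-2, -0.7143)
  lambda* = (4.3333)
  f(x*)   = 10.2143

x* = (-2, -0.7143), lambda* = (4.3333)


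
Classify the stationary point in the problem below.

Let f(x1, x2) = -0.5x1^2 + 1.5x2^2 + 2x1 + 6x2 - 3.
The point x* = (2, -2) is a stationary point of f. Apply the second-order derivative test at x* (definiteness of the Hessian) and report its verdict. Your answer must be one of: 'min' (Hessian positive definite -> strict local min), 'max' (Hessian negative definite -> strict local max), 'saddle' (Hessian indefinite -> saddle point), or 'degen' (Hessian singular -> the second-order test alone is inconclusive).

Compute the Hessian H = grad^2 f:
  H = [[-1, 0], [0, 3]]
Verify stationarity: grad f(x*) = H x* + g = (0, 0).
Eigenvalues of H: -1, 3.
Eigenvalues have mixed signs, so H is indefinite -> x* is a saddle point.

saddle


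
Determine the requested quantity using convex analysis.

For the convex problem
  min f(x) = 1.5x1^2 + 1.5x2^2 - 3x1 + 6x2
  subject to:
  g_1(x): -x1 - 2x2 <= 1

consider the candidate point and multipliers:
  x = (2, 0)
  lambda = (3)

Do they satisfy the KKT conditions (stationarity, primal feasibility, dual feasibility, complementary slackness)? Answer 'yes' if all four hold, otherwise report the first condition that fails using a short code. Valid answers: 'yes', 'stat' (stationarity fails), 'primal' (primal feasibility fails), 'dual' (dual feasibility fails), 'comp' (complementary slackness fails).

Gradient of f: grad f(x) = Q x + c = (3, 6)
Constraint values g_i(x) = a_i^T x - b_i:
  g_1((2, 0)) = -3
Stationarity residual: grad f(x) + sum_i lambda_i a_i = (0, 0)
  -> stationarity OK
Primal feasibility (all g_i <= 0): OK
Dual feasibility (all lambda_i >= 0): OK
Complementary slackness (lambda_i * g_i(x) = 0 for all i): FAILS

Verdict: the first failing condition is complementary_slackness -> comp.

comp


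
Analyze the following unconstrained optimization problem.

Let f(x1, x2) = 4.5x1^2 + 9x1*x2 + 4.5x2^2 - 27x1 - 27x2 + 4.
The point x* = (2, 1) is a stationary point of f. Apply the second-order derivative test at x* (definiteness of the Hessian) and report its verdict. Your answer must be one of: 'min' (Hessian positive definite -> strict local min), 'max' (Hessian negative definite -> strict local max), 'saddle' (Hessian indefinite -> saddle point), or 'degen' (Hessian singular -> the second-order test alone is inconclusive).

Compute the Hessian H = grad^2 f:
  H = [[9, 9], [9, 9]]
Verify stationarity: grad f(x*) = H x* + g = (0, 0).
Eigenvalues of H: 0, 18.
H has a zero eigenvalue (singular; positive semidefinite but not definite), so H is neither positive definite, negative definite, nor indefinite. The second-order test alone is inconclusive -> degen.
(Indeed, f is constant along the null direction of H through x*, so x* is not a strict local extremum.)

degen


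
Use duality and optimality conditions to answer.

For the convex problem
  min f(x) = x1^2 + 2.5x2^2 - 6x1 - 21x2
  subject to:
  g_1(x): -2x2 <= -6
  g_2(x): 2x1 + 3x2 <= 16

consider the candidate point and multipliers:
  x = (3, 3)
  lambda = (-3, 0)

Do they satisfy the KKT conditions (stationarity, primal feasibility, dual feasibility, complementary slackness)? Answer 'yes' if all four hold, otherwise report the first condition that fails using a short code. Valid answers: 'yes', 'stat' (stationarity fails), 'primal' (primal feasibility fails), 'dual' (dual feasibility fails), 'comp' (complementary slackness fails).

Gradient of f: grad f(x) = Q x + c = (0, -6)
Constraint values g_i(x) = a_i^T x - b_i:
  g_1((3, 3)) = 0
  g_2((3, 3)) = -1
Stationarity residual: grad f(x) + sum_i lambda_i a_i = (0, 0)
  -> stationarity OK
Primal feasibility (all g_i <= 0): OK
Dual feasibility (all lambda_i >= 0): FAILS
Complementary slackness (lambda_i * g_i(x) = 0 for all i): OK

Verdict: the first failing condition is dual_feasibility -> dual.

dual


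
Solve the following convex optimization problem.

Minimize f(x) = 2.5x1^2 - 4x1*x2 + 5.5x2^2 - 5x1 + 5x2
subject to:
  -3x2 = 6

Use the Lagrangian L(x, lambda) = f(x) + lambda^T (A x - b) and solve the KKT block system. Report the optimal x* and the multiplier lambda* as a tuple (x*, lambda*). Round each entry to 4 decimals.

Form the Lagrangian:
  L(x, lambda) = (1/2) x^T Q x + c^T x + lambda^T (A x - b)
Stationarity (grad_x L = 0): Q x + c + A^T lambda = 0.
Primal feasibility: A x = b.

This gives the KKT block system:
  [ Q   A^T ] [ x     ]   [-c ]
  [ A    0  ] [ lambda ] = [ b ]

Solving the linear system:
  x*      = (-0.6, -2)
  lambda* = (-4.8667)
  f(x*)   = 11.1

x* = (-0.6, -2), lambda* = (-4.8667)


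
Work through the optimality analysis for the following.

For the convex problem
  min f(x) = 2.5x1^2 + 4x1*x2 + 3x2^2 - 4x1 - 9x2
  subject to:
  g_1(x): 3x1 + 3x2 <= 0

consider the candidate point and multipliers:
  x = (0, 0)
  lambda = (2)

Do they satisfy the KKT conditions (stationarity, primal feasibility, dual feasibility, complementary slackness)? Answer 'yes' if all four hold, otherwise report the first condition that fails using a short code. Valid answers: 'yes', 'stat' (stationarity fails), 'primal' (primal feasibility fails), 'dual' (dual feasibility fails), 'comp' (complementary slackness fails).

Gradient of f: grad f(x) = Q x + c = (-4, -9)
Constraint values g_i(x) = a_i^T x - b_i:
  g_1((0, 0)) = 0
Stationarity residual: grad f(x) + sum_i lambda_i a_i = (2, -3)
  -> stationarity FAILS
Primal feasibility (all g_i <= 0): OK
Dual feasibility (all lambda_i >= 0): OK
Complementary slackness (lambda_i * g_i(x) = 0 for all i): OK

Verdict: the first failing condition is stationarity -> stat.

stat


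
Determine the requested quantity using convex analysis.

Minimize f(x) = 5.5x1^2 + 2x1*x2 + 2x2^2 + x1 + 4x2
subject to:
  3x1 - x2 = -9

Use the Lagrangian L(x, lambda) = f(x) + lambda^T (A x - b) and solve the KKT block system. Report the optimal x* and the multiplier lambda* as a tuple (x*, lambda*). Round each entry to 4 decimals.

Form the Lagrangian:
  L(x, lambda) = (1/2) x^T Q x + c^T x + lambda^T (A x - b)
Stationarity (grad_x L = 0): Q x + c + A^T lambda = 0.
Primal feasibility: A x = b.

This gives the KKT block system:
  [ Q   A^T ] [ x     ]   [-c ]
  [ A    0  ] [ lambda ] = [ b ]

Solving the linear system:
  x*      = (-2.3559, 1.9322)
  lambda* = (7.0169)
  f(x*)   = 34.2627

x* = (-2.3559, 1.9322), lambda* = (7.0169)


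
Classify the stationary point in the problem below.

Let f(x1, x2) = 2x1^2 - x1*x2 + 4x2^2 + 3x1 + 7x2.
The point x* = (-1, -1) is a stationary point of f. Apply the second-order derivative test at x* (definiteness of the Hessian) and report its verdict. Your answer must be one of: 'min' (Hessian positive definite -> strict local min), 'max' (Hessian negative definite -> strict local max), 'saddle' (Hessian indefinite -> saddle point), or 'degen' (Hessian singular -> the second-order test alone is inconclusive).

Compute the Hessian H = grad^2 f:
  H = [[4, -1], [-1, 8]]
Verify stationarity: grad f(x*) = H x* + g = (0, 0).
Eigenvalues of H: 3.7639, 8.2361.
Both eigenvalues > 0, so H is positive definite -> x* is a strict local min.

min


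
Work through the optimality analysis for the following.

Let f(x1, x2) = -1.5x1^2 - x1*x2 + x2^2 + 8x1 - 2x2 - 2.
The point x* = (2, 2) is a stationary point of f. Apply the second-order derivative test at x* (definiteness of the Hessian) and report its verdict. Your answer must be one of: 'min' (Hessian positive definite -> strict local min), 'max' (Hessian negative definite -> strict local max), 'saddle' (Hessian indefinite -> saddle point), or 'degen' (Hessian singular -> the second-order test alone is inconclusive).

Compute the Hessian H = grad^2 f:
  H = [[-3, -1], [-1, 2]]
Verify stationarity: grad f(x*) = H x* + g = (0, 0).
Eigenvalues of H: -3.1926, 2.1926.
Eigenvalues have mixed signs, so H is indefinite -> x* is a saddle point.

saddle


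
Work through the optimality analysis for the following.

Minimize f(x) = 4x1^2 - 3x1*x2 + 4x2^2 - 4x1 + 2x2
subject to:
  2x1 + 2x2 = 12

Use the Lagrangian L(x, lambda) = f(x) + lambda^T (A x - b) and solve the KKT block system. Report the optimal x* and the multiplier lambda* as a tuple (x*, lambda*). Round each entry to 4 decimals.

Form the Lagrangian:
  L(x, lambda) = (1/2) x^T Q x + c^T x + lambda^T (A x - b)
Stationarity (grad_x L = 0): Q x + c + A^T lambda = 0.
Primal feasibility: A x = b.

This gives the KKT block system:
  [ Q   A^T ] [ x     ]   [-c ]
  [ A    0  ] [ lambda ] = [ b ]

Solving the linear system:
  x*      = (3.2727, 2.7273)
  lambda* = (-7)
  f(x*)   = 38.1818

x* = (3.2727, 2.7273), lambda* = (-7)


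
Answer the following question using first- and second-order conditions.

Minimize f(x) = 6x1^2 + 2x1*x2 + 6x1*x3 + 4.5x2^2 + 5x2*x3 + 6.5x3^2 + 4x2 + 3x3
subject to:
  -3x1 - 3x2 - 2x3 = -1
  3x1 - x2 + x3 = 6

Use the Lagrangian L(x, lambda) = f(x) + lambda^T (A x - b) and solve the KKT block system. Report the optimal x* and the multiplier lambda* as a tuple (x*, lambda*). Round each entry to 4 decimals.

Form the Lagrangian:
  L(x, lambda) = (1/2) x^T Q x + c^T x + lambda^T (A x - b)
Stationarity (grad_x L = 0): Q x + c + A^T lambda = 0.
Primal feasibility: A x = b.

This gives the KKT block system:
  [ Q   A^T ] [ x     ]   [-c ]
  [ A    0  ] [ lambda ] = [ b ]

Solving the linear system:
  x*      = (1.6026, -1.2384, -0.0462)
  lambda* = (0.3301, -5.1622)
  f(x*)   = 13.1054

x* = (1.6026, -1.2384, -0.0462), lambda* = (0.3301, -5.1622)


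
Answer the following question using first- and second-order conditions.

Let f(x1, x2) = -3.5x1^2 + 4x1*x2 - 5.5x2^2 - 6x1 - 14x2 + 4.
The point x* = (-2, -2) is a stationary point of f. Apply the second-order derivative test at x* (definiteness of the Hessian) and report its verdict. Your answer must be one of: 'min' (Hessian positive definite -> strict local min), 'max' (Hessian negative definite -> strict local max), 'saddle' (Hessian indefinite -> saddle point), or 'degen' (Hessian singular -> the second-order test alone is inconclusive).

Compute the Hessian H = grad^2 f:
  H = [[-7, 4], [4, -11]]
Verify stationarity: grad f(x*) = H x* + g = (0, 0).
Eigenvalues of H: -13.4721, -4.5279.
Both eigenvalues < 0, so H is negative definite -> x* is a strict local max.

max


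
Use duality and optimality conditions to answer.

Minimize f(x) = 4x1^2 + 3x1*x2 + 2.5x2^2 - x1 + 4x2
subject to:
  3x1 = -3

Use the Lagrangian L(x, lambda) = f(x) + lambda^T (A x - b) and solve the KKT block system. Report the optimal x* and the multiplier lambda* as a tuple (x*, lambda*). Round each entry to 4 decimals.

Form the Lagrangian:
  L(x, lambda) = (1/2) x^T Q x + c^T x + lambda^T (A x - b)
Stationarity (grad_x L = 0): Q x + c + A^T lambda = 0.
Primal feasibility: A x = b.

This gives the KKT block system:
  [ Q   A^T ] [ x     ]   [-c ]
  [ A    0  ] [ lambda ] = [ b ]

Solving the linear system:
  x*      = (-1, -0.2)
  lambda* = (3.2)
  f(x*)   = 4.9

x* = (-1, -0.2), lambda* = (3.2)


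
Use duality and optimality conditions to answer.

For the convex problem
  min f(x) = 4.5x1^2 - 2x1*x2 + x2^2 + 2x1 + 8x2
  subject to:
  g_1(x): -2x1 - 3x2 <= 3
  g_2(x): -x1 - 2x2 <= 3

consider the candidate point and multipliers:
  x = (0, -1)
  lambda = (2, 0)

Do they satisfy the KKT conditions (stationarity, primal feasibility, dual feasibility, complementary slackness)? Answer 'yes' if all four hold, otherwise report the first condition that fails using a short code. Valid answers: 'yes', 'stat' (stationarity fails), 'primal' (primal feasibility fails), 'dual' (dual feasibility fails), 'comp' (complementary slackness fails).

Gradient of f: grad f(x) = Q x + c = (4, 6)
Constraint values g_i(x) = a_i^T x - b_i:
  g_1((0, -1)) = 0
  g_2((0, -1)) = -1
Stationarity residual: grad f(x) + sum_i lambda_i a_i = (0, 0)
  -> stationarity OK
Primal feasibility (all g_i <= 0): OK
Dual feasibility (all lambda_i >= 0): OK
Complementary slackness (lambda_i * g_i(x) = 0 for all i): OK

Verdict: yes, KKT holds.

yes


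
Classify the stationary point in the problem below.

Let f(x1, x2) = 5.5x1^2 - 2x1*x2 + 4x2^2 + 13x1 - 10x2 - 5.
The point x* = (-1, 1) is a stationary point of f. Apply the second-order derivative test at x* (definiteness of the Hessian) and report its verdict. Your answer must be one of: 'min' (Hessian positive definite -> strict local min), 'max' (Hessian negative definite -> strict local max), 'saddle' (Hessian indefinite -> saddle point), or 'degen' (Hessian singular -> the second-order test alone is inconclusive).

Compute the Hessian H = grad^2 f:
  H = [[11, -2], [-2, 8]]
Verify stationarity: grad f(x*) = H x* + g = (0, 0).
Eigenvalues of H: 7, 12.
Both eigenvalues > 0, so H is positive definite -> x* is a strict local min.

min


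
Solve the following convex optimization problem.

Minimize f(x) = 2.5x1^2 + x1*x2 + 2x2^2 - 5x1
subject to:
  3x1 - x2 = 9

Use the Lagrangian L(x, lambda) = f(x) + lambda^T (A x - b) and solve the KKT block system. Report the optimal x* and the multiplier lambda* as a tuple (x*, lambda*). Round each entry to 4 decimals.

Form the Lagrangian:
  L(x, lambda) = (1/2) x^T Q x + c^T x + lambda^T (A x - b)
Stationarity (grad_x L = 0): Q x + c + A^T lambda = 0.
Primal feasibility: A x = b.

This gives the KKT block system:
  [ Q   A^T ] [ x     ]   [-c ]
  [ A    0  ] [ lambda ] = [ b ]

Solving the linear system:
  x*      = (2.5957, -1.2128)
  lambda* = (-2.2553)
  f(x*)   = 3.6596

x* = (2.5957, -1.2128), lambda* = (-2.2553)


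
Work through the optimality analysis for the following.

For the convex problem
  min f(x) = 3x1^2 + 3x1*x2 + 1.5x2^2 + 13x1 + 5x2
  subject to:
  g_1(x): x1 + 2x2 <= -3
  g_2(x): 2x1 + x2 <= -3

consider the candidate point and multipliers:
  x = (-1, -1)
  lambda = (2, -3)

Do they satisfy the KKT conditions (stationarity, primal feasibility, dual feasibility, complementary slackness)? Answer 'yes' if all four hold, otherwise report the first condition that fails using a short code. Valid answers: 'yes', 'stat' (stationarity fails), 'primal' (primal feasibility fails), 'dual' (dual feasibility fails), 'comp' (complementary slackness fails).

Gradient of f: grad f(x) = Q x + c = (4, -1)
Constraint values g_i(x) = a_i^T x - b_i:
  g_1((-1, -1)) = 0
  g_2((-1, -1)) = 0
Stationarity residual: grad f(x) + sum_i lambda_i a_i = (0, 0)
  -> stationarity OK
Primal feasibility (all g_i <= 0): OK
Dual feasibility (all lambda_i >= 0): FAILS
Complementary slackness (lambda_i * g_i(x) = 0 for all i): OK

Verdict: the first failing condition is dual_feasibility -> dual.

dual


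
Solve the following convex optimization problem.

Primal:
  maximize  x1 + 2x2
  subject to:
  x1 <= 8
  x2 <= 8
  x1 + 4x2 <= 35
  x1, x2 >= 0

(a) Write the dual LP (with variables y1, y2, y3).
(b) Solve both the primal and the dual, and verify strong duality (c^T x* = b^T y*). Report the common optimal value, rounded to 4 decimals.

The standard primal-dual pair for 'max c^T x s.t. A x <= b, x >= 0' is:
  Dual:  min b^T y  s.t.  A^T y >= c,  y >= 0.

So the dual LP is:
  minimize  8y1 + 8y2 + 35y3
  subject to:
    y1 + y3 >= 1
    y2 + 4y3 >= 2
    y1, y2, y3 >= 0

Solving the primal: x* = (8, 6.75).
  primal value c^T x* = 21.5.
Solving the dual: y* = (0.5, 0, 0.5).
  dual value b^T y* = 21.5.
Strong duality: c^T x* = b^T y*. Confirmed.

21.5


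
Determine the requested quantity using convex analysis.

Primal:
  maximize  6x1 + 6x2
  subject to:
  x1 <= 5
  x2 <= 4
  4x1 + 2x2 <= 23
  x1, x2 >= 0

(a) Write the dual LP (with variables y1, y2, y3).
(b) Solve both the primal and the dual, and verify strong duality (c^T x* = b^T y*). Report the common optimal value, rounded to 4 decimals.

The standard primal-dual pair for 'max c^T x s.t. A x <= b, x >= 0' is:
  Dual:  min b^T y  s.t.  A^T y >= c,  y >= 0.

So the dual LP is:
  minimize  5y1 + 4y2 + 23y3
  subject to:
    y1 + 4y3 >= 6
    y2 + 2y3 >= 6
    y1, y2, y3 >= 0

Solving the primal: x* = (3.75, 4).
  primal value c^T x* = 46.5.
Solving the dual: y* = (0, 3, 1.5).
  dual value b^T y* = 46.5.
Strong duality: c^T x* = b^T y*. Confirmed.

46.5


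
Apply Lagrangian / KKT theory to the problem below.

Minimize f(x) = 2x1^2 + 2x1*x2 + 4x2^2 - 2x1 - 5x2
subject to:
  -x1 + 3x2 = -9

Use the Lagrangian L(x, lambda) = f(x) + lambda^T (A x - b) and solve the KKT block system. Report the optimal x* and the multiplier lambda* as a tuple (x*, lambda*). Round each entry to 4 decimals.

Form the Lagrangian:
  L(x, lambda) = (1/2) x^T Q x + c^T x + lambda^T (A x - b)
Stationarity (grad_x L = 0): Q x + c + A^T lambda = 0.
Primal feasibility: A x = b.

This gives the KKT block system:
  [ Q   A^T ] [ x     ]   [-c ]
  [ A    0  ] [ lambda ] = [ b ]

Solving the linear system:
  x*      = (2.8393, -2.0536)
  lambda* = (5.25)
  f(x*)   = 25.9196

x* = (2.8393, -2.0536), lambda* = (5.25)


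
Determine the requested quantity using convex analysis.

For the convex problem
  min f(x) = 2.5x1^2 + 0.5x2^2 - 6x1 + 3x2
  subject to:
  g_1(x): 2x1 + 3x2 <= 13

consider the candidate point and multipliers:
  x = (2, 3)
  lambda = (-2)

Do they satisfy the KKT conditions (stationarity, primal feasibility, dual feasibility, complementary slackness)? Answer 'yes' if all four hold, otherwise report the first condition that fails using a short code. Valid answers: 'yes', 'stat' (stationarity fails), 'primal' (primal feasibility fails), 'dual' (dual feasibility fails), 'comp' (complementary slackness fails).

Gradient of f: grad f(x) = Q x + c = (4, 6)
Constraint values g_i(x) = a_i^T x - b_i:
  g_1((2, 3)) = 0
Stationarity residual: grad f(x) + sum_i lambda_i a_i = (0, 0)
  -> stationarity OK
Primal feasibility (all g_i <= 0): OK
Dual feasibility (all lambda_i >= 0): FAILS
Complementary slackness (lambda_i * g_i(x) = 0 for all i): OK

Verdict: the first failing condition is dual_feasibility -> dual.

dual


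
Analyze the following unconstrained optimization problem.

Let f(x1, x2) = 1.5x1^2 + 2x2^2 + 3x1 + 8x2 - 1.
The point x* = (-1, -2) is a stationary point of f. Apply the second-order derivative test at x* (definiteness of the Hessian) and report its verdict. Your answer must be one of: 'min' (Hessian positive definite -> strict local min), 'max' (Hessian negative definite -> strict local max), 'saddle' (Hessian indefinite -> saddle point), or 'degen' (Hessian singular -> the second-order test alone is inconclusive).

Compute the Hessian H = grad^2 f:
  H = [[3, 0], [0, 4]]
Verify stationarity: grad f(x*) = H x* + g = (0, 0).
Eigenvalues of H: 3, 4.
Both eigenvalues > 0, so H is positive definite -> x* is a strict local min.

min


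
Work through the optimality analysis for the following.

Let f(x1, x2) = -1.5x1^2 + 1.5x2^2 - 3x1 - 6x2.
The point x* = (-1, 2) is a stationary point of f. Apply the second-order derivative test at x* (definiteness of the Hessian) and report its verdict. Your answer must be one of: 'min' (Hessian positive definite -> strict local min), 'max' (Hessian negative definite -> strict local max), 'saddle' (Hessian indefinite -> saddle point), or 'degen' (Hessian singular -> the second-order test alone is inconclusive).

Compute the Hessian H = grad^2 f:
  H = [[-3, 0], [0, 3]]
Verify stationarity: grad f(x*) = H x* + g = (0, 0).
Eigenvalues of H: -3, 3.
Eigenvalues have mixed signs, so H is indefinite -> x* is a saddle point.

saddle


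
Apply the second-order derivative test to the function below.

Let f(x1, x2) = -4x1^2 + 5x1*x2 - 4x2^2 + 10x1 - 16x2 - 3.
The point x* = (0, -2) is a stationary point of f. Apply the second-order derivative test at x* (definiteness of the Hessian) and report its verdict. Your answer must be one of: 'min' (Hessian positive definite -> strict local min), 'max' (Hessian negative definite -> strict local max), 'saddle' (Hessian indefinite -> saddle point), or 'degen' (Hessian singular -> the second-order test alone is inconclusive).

Compute the Hessian H = grad^2 f:
  H = [[-8, 5], [5, -8]]
Verify stationarity: grad f(x*) = H x* + g = (0, 0).
Eigenvalues of H: -13, -3.
Both eigenvalues < 0, so H is negative definite -> x* is a strict local max.

max


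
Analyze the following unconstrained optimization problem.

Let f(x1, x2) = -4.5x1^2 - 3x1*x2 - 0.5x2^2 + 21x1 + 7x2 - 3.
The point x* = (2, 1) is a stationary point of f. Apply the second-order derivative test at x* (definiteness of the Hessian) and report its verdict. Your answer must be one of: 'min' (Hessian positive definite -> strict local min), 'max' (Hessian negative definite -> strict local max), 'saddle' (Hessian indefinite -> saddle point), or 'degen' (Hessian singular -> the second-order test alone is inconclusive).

Compute the Hessian H = grad^2 f:
  H = [[-9, -3], [-3, -1]]
Verify stationarity: grad f(x*) = H x* + g = (0, 0).
Eigenvalues of H: -10, 0.
H has a zero eigenvalue (singular; negative semidefinite but not definite), so H is neither positive definite, negative definite, nor indefinite. The second-order test alone is inconclusive -> degen.
(Indeed, f is constant along the null direction of H through x*, so x* is not a strict local extremum.)

degen


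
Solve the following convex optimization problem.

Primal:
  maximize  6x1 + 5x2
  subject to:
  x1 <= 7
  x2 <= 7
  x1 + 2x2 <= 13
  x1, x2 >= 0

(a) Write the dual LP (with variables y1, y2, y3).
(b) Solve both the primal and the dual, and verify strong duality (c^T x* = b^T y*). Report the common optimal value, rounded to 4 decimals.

The standard primal-dual pair for 'max c^T x s.t. A x <= b, x >= 0' is:
  Dual:  min b^T y  s.t.  A^T y >= c,  y >= 0.

So the dual LP is:
  minimize  7y1 + 7y2 + 13y3
  subject to:
    y1 + y3 >= 6
    y2 + 2y3 >= 5
    y1, y2, y3 >= 0

Solving the primal: x* = (7, 3).
  primal value c^T x* = 57.
Solving the dual: y* = (3.5, 0, 2.5).
  dual value b^T y* = 57.
Strong duality: c^T x* = b^T y*. Confirmed.

57


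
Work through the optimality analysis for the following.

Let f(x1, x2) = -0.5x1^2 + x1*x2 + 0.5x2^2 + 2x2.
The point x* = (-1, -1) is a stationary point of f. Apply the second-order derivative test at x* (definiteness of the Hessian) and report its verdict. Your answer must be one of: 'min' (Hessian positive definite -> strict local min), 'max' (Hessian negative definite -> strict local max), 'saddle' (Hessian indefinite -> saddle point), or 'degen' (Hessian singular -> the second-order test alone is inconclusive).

Compute the Hessian H = grad^2 f:
  H = [[-1, 1], [1, 1]]
Verify stationarity: grad f(x*) = H x* + g = (0, 0).
Eigenvalues of H: -1.4142, 1.4142.
Eigenvalues have mixed signs, so H is indefinite -> x* is a saddle point.

saddle
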